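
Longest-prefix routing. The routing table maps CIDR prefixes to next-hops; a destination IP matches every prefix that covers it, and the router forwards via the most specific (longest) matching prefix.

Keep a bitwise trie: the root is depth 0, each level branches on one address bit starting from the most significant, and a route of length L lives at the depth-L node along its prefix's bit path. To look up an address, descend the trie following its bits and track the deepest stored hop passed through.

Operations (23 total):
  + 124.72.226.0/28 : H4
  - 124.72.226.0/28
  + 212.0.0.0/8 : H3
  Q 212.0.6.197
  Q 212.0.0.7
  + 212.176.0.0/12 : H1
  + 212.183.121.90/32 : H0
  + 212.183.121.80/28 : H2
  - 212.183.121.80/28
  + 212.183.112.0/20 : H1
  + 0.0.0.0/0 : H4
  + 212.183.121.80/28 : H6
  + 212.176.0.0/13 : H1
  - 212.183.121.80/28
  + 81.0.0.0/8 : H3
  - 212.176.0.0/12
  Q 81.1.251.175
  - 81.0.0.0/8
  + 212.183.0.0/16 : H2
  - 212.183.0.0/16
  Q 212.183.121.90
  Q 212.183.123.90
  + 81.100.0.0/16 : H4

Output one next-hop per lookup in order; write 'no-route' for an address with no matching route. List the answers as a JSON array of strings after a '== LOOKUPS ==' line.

Process each operation:
  + 124.72.226.0/28 (H4) depth=28
  del 124.72.226.0/28 (clear depth 28)
  + 212.0.0.0/8 (H3) depth=8
  Q 212.0.6.197: descend 11010100 ; hops seen [H3] ; pick H3
  Q 212.0.0.7: descend 11010100 ; hops seen [H3] ; pick H3
  + 212.176.0.0/12 (H1) depth=12
  + 212.183.121.90/32 (H0) depth=32
  + 212.183.121.80/28 (H2) depth=28
  del 212.183.121.80/28 (clear depth 28)
  + 212.183.112.0/20 (H1) depth=20
  + 0.0.0.0/0 (H4) depth=0
  + 212.183.121.80/28 (H6) depth=28
  + 212.176.0.0/13 (H1) depth=13
  del 212.183.121.80/28 (clear depth 28)
  + 81.0.0.0/8 (H3) depth=8
  del 212.176.0.0/12 (clear depth 12)
  Q 81.1.251.175: descend 01010001 ; hops seen [H4,H3] ; pick H3
  del 81.0.0.0/8 (clear depth 8)
  + 212.183.0.0/16 (H2) depth=16
  del 212.183.0.0/16 (clear depth 16)
  Q 212.183.121.90: descend 11010100101101110111100101011010 ; hops seen [H4,H3,H1,H1,H0] ; pick H0
  Q 212.183.123.90: descend 1101010010110111011110 ; hops seen [H4,H3,H1,H1] ; pick H1
  + 81.100.0.0/16 (H4) depth=16

== LOOKUPS ==
["H3","H3","H3","H0","H1"]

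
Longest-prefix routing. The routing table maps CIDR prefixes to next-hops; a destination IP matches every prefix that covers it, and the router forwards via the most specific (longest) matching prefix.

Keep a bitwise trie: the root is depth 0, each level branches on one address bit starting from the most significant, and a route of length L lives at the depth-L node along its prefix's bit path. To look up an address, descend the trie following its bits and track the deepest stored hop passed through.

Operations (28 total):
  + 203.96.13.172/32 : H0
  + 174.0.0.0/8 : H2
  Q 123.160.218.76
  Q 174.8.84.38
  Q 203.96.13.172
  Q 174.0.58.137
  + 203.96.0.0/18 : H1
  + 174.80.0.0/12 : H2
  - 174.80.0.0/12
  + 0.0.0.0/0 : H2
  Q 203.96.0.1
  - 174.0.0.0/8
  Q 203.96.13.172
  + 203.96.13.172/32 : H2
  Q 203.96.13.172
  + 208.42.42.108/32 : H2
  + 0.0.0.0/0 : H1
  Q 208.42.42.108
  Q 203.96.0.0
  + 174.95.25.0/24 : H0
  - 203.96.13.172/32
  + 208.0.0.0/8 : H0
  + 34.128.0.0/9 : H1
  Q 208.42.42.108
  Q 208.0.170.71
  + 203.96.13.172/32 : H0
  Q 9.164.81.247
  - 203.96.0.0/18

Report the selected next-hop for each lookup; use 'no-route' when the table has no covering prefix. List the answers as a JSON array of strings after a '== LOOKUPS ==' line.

Trace:
  add 203.96.13.172/32 -> H0 at depth 32
  add 174.0.0.0/8 -> H2 at depth 8
  Q 123.160.218.76: descend ε ; hops seen [∅] ; pick no-route
  Q 174.8.84.38: descend 10101110 ; hops seen [H2] ; pick H2
  Q 203.96.13.172: descend 11001011011000000000110110101100 ; hops seen [H0] ; pick H0
  Q 174.0.58.137: descend 10101110 ; hops seen [H2] ; pick H2
  add 203.96.0.0/18 -> H1 at depth 18
  add 174.80.0.0/12 -> H2 at depth 12
  - 174.80.0.0/12 clear@12
  add 0.0.0.0/0 -> H2 at depth 0
  Q 203.96.0.1: descend 11001011011000000000 ; hops seen [H2,H1] ; pick H1
  - 174.0.0.0/8 clear@8
  Q 203.96.13.172: descend 11001011011000000000110110101100 ; hops seen [H2,H1,H0] ; pick H0
  add 203.96.13.172/32 -> H2 at depth 32
  Q 203.96.13.172: descend 11001011011000000000110110101100 ; hops seen [H2,H1,H2] ; pick H2
  add 208.42.42.108/32 -> H2 at depth 32
  add 0.0.0.0/0 -> H1 at depth 0
  Q 208.42.42.108: descend 11010000001010100010101001101100 ; hops seen [H1,H2] ; pick H2
  Q 203.96.0.0: descend 11001011011000000000 ; hops seen [H1,H1] ; pick H1
  add 174.95.25.0/24 -> H0 at depth 24
  - 203.96.13.172/32 clear@32
  add 208.0.0.0/8 -> H0 at depth 8
  add 34.128.0.0/9 -> H1 at depth 9
  Q 208.42.42.108: descend 11010000001010100010101001101100 ; hops seen [H1,H0,H2] ; pick H2
  Q 208.0.170.71: descend 1101000000 ; hops seen [H1,H0] ; pick H0
  add 203.96.13.172/32 -> H0 at depth 32
  Q 9.164.81.247: descend 00 ; hops seen [H1] ; pick H1
  - 203.96.0.0/18 clear@18

== LOOKUPS ==
["no-route","H2","H0","H2","H1","H0","H2","H2","H1","H2","H0","H1"]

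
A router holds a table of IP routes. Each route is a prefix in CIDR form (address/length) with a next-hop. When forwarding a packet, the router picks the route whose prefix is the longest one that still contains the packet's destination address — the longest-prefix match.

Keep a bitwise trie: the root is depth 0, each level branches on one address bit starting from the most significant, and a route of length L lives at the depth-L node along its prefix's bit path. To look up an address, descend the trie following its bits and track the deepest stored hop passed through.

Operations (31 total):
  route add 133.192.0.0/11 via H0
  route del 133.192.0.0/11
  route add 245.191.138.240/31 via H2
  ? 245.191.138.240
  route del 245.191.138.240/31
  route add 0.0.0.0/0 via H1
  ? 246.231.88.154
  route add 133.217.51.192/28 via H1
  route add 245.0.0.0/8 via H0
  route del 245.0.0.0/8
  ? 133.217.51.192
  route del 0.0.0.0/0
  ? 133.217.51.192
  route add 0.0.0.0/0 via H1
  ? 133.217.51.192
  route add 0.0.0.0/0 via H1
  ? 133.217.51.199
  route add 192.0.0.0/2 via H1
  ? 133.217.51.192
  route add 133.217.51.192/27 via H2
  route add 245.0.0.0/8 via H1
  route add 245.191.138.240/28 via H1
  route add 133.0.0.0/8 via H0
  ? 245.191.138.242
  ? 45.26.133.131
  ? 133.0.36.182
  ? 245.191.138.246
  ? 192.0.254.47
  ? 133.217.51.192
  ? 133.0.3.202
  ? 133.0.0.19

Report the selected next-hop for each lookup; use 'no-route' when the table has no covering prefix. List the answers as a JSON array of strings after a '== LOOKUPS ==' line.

Apply in order:
  add 133.192.0.0/11 -> H0 at depth 11
  del 133.192.0.0/11 (clear depth 11)
  add 245.191.138.240/31 -> H2 at depth 31
  lookup 245.191.138.240: bits 1111010110111111100010101111000 walk d0:-→d1:-→d2:-→d3:-→d4:-→d5:-→d6:-→d7:-→d8:-→d9:-→d10:-→d11:-→d12:-→d13:-→d14:-→d15:-→d16:-→d17:-→d18:-→d19:-→d20:-→d21:-→d22:-→d23:-→d24:-→d25:-→d26:-→d27:-→d28:-→d29:-→d30:-→d31:H2 -> H2
  del 245.191.138.240/31 (clear depth 31)
  add 0.0.0.0/0 -> H1 at depth 0
  lookup 246.231.88.154: bits 111101 walk d0:H1→d1:-→d2:-→d3:-→d4:-→d5:-→d6:- -> H1
  add 133.217.51.192/28 -> H1 at depth 28
  add 245.0.0.0/8 -> H0 at depth 8
  del 245.0.0.0/8 (clear depth 8)
  lookup 133.217.51.192: bits 1000010111011001001100111100 walk d0:H1→d1:-→d2:-→d3:-→d4:-→d5:-→d6:-→d7:-→d8:-→d9:-→d10:-→d11:-→d12:-→d13:-→d14:-→d15:-→d16:-→d17:-→d18:-→d19:-→d20:-→d21:-→d22:-→d23:-→d24:-→d25:-→d26:-→d27:-→d28:H1 -> H1
  del 0.0.0.0/0 (clear depth 0)
  lookup 133.217.51.192: bits 1000010111011001001100111100 walk d0:-→d1:-→d2:-→d3:-→d4:-→d5:-→d6:-→d7:-→d8:-→d9:-→d10:-→d11:-→d12:-→d13:-→d14:-→d15:-→d16:-→d17:-→d18:-→d19:-→d20:-→d21:-→d22:-→d23:-→d24:-→d25:-→d26:-→d27:-→d28:H1 -> H1
  add 0.0.0.0/0 -> H1 at depth 0
  lookup 133.217.51.192: bits 1000010111011001001100111100 walk d0:H1→d1:-→d2:-→d3:-→d4:-→d5:-→d6:-→d7:-→d8:-→d9:-→d10:-→d11:-→d12:-→d13:-→d14:-→d15:-→d16:-→d17:-→d18:-→d19:-→d20:-→d21:-→d22:-→d23:-→d24:-→d25:-→d26:-→d27:-→d28:H1 -> H1
  add 0.0.0.0/0 -> H1 at depth 0
  lookup 133.217.51.199: bits 1000010111011001001100111100 walk d0:H1→d1:-→d2:-→d3:-→d4:-→d5:-→d6:-→d7:-→d8:-→d9:-→d10:-→d11:-→d12:-→d13:-→d14:-→d15:-→d16:-→d17:-→d18:-→d19:-→d20:-→d21:-→d22:-→d23:-→d24:-→d25:-→d26:-→d27:-→d28:H1 -> H1
  add 192.0.0.0/2 -> H1 at depth 2
  lookup 133.217.51.192: bits 1000010111011001001100111100 walk d0:H1→d1:-→d2:-→d3:-→d4:-→d5:-→d6:-→d7:-→d8:-→d9:-→d10:-→d11:-→d12:-→d13:-→d14:-→d15:-→d16:-→d17:-→d18:-→d19:-→d20:-→d21:-→d22:-→d23:-→d24:-→d25:-→d26:-→d27:-→d28:H1 -> H1
  add 133.217.51.192/27 -> H2 at depth 27
  add 245.0.0.0/8 -> H1 at depth 8
  add 245.191.138.240/28 -> H1 at depth 28
  add 133.0.0.0/8 -> H0 at depth 8
  lookup 245.191.138.242: bits 111101011011111110001010111100 walk d0:H1→d1:-→d2:H1→d3:-→d4:-→d5:-→d6:-→d7:-→d8:H1→d9:-→d10:-→d11:-→d12:-→d13:-→d14:-→d15:-→d16:-→d17:-→d18:-→d19:-→d20:-→d21:-→d22:-→d23:-→d24:-→d25:-→d26:-→d27:-→d28:H1→d29:-→d30:- -> H1
  lookup 45.26.133.131: bits ε walk d0:H1 -> H1
  lookup 133.0.36.182: bits 10000101 walk d0:H1→d1:-→d2:-→d3:-→d4:-→d5:-→d6:-→d7:-→d8:H0 -> H0
  lookup 245.191.138.246: bits 11110101101111111000101011110 walk d0:H1→d1:-→d2:H1→d3:-→d4:-→d5:-→d6:-→d7:-→d8:H1→d9:-→d10:-→d11:-→d12:-→d13:-→d14:-→d15:-→d16:-→d17:-→d18:-→d19:-→d20:-→d21:-→d22:-→d23:-→d24:-→d25:-→d26:-→d27:-→d28:H1→d29:- -> H1
  lookup 192.0.254.47: bits 11 walk d0:H1→d1:-→d2:H1 -> H1
  lookup 133.217.51.192: bits 1000010111011001001100111100 walk d0:H1→d1:-→d2:-→d3:-→d4:-→d5:-→d6:-→d7:-→d8:H0→d9:-→d10:-→d11:-→d12:-→d13:-→d14:-→d15:-→d16:-→d17:-→d18:-→d19:-→d20:-→d21:-→d22:-→d23:-→d24:-→d25:-→d26:-→d27:H2→d28:H1 -> H1
  lookup 133.0.3.202: bits 10000101 walk d0:H1→d1:-→d2:-→d3:-→d4:-→d5:-→d6:-→d7:-→d8:H0 -> H0
  lookup 133.0.0.19: bits 10000101 walk d0:H1→d1:-→d2:-→d3:-→d4:-→d5:-→d6:-→d7:-→d8:H0 -> H0

== LOOKUPS ==
["H2","H1","H1","H1","H1","H1","H1","H1","H1","H0","H1","H1","H1","H0","H0"]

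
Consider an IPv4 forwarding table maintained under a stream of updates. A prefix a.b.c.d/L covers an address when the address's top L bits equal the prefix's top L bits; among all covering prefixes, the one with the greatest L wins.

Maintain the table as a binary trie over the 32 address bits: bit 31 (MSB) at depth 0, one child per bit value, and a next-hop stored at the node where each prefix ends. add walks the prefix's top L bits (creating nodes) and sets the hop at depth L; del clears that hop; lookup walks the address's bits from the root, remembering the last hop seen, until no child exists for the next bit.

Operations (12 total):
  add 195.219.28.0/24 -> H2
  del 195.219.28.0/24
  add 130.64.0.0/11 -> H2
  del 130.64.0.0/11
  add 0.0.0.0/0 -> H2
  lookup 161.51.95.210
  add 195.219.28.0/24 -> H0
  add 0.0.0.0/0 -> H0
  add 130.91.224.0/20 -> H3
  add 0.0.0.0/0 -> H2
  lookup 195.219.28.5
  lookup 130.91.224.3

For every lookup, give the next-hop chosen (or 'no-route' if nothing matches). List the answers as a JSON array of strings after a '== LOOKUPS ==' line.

Process each operation:
  + 195.219.28.0/24 (H2) depth=24
  del 195.219.28.0/24 (clear depth 24)
  + 130.64.0.0/11 (H2) depth=11
  del 130.64.0.0/11 (clear depth 11)
  + 0.0.0.0/0 (H2) depth=0
  ? 161.51.95.210  path d0:H2→d1:-→d2:-  best=H2
  + 195.219.28.0/24 (H0) depth=24
  + 0.0.0.0/0 (H0) depth=0
  + 130.91.224.0/20 (H3) depth=20
  + 0.0.0.0/0 (H2) depth=0
  ? 195.219.28.5  path d0:H2→d1:-→d2:-→d3:-→d4:-→d5:-→d6:-→d7:-→d8:-→d9:-→d10:-→d11:-→d12:-→d13:-→d14:-→d15:-→d16:-→d17:-→d18:-→d19:-→d20:-→d21:-→d22:-→d23:-→d24:H0  best=H0
  ? 130.91.224.3  path d0:H2→d1:-→d2:-→d3:-→d4:-→d5:-→d6:-→d7:-→d8:-→d9:-→d10:-→d11:-→d12:-→d13:-→d14:-→d15:-→d16:-→d17:-→d18:-→d19:-→d20:H3  best=H3

== LOOKUPS ==
["H2","H0","H3"]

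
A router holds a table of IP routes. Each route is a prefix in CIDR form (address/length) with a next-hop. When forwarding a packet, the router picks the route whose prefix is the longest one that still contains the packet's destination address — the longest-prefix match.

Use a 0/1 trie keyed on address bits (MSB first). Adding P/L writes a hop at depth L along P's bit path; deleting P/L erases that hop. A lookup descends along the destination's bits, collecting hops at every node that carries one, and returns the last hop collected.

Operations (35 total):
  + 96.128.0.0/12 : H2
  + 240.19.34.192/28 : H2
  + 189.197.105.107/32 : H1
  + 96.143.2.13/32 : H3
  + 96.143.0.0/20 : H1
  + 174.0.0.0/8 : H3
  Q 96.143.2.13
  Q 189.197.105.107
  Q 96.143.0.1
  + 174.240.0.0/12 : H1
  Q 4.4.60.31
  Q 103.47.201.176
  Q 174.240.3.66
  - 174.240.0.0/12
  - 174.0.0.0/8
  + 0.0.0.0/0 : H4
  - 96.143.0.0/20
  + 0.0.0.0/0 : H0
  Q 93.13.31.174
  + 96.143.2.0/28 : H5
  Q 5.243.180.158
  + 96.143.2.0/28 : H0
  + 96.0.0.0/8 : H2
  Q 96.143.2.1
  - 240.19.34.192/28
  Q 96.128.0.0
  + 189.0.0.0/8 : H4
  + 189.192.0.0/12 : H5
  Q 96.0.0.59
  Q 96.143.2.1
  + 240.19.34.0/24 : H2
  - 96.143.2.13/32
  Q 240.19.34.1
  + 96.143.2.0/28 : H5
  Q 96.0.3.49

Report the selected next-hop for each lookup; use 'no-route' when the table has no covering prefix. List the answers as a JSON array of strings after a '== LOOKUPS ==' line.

Apply in order:
  + 96.128.0.0/12 (H2) depth=12
  + 240.19.34.192/28 (H2) depth=28
  + 189.197.105.107/32 (H1) depth=32
  + 96.143.2.13/32 (H3) depth=32
  + 96.143.0.0/20 (H1) depth=20
  + 174.0.0.0/8 (H3) depth=8
  Q 96.143.2.13: descend 01100000100011110000001000001101 ; hops seen [H2,H1,H3] ; pick H3
  Q 189.197.105.107: descend 10111101110001010110100101101011 ; hops seen [H1] ; pick H1
  Q 96.143.0.1: descend 0110000010001111000000 ; hops seen [H2,H1] ; pick H1
  + 174.240.0.0/12 (H1) depth=12
  Q 4.4.60.31: descend 0 ; hops seen [∅] ; pick no-route
  Q 103.47.201.176: descend 01100 ; hops seen [∅] ; pick no-route
  Q 174.240.3.66: descend 101011101111 ; hops seen [H3,H1] ; pick H1
  - 174.240.0.0/12 clear@12
  - 174.0.0.0/8 clear@8
  + 0.0.0.0/0 (H4) depth=0
  - 96.143.0.0/20 clear@20
  + 0.0.0.0/0 (H0) depth=0
  Q 93.13.31.174: descend 01 ; hops seen [H0] ; pick H0
  + 96.143.2.0/28 (H5) depth=28
  Q 5.243.180.158: descend 0 ; hops seen [H0] ; pick H0
  + 96.143.2.0/28 (H0) depth=28
  + 96.0.0.0/8 (H2) depth=8
  Q 96.143.2.1: descend 0110000010001111000000100000 ; hops seen [H0,H2,H2,H0] ; pick H0
  - 240.19.34.192/28 clear@28
  Q 96.128.0.0: descend 011000001000 ; hops seen [H0,H2,H2] ; pick H2
  + 189.0.0.0/8 (H4) depth=8
  + 189.192.0.0/12 (H5) depth=12
  Q 96.0.0.59: descend 01100000 ; hops seen [H0,H2] ; pick H2
  Q 96.143.2.1: descend 0110000010001111000000100000 ; hops seen [H0,H2,H2,H0] ; pick H0
  + 240.19.34.0/24 (H2) depth=24
  - 96.143.2.13/32 clear@32
  Q 240.19.34.1: descend 111100000001001100100010 ; hops seen [H0,H2] ; pick H2
  + 96.143.2.0/28 (H5) depth=28
  Q 96.0.3.49: descend 01100000 ; hops seen [H0,H2] ; pick H2

== LOOKUPS ==
["H3","H1","H1","no-route","no-route","H1","H0","H0","H0","H2","H2","H0","H2","H2"]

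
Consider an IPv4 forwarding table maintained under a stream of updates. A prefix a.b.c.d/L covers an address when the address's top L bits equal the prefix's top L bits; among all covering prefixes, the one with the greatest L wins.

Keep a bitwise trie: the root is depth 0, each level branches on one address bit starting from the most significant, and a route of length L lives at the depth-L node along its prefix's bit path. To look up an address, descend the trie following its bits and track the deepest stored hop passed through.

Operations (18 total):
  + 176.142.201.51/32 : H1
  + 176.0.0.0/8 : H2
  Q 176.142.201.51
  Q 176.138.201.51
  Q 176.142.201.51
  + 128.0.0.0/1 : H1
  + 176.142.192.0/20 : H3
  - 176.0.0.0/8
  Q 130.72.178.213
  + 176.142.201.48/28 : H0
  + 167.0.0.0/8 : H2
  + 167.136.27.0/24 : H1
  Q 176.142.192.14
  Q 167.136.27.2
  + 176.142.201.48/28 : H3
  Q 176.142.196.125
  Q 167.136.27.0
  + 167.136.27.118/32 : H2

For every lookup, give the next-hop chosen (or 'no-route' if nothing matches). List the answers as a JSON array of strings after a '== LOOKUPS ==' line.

Trace:
  add 176.142.201.51/32 -> H1 at depth 32
  add 176.0.0.0/8 -> H2 at depth 8
  Q 176.142.201.51: descend 10110000100011101100100100110011 ; hops seen [H2,H1] ; pick H1
  Q 176.138.201.51: descend 1011000010001 ; hops seen [H2] ; pick H2
  Q 176.142.201.51: descend 10110000100011101100100100110011 ; hops seen [H2,H1] ; pick H1
  add 128.0.0.0/1 -> H1 at depth 1
  add 176.142.192.0/20 -> H3 at depth 20
  del 176.0.0.0/8 (clear depth 8)
  Q 130.72.178.213: descend 10 ; hops seen [H1] ; pick H1
  add 176.142.201.48/28 -> H0 at depth 28
  add 167.0.0.0/8 -> H2 at depth 8
  add 167.136.27.0/24 -> H1 at depth 24
  Q 176.142.192.14: descend 10110000100011101100 ; hops seen [H1,H3] ; pick H3
  Q 167.136.27.2: descend 101001111000100000011011 ; hops seen [H1,H2,H1] ; pick H1
  add 176.142.201.48/28 -> H3 at depth 28
  Q 176.142.196.125: descend 10110000100011101100 ; hops seen [H1,H3] ; pick H3
  Q 167.136.27.0: descend 101001111000100000011011 ; hops seen [H1,H2,H1] ; pick H1
  add 167.136.27.118/32 -> H2 at depth 32

== LOOKUPS ==
["H1","H2","H1","H1","H3","H1","H3","H1"]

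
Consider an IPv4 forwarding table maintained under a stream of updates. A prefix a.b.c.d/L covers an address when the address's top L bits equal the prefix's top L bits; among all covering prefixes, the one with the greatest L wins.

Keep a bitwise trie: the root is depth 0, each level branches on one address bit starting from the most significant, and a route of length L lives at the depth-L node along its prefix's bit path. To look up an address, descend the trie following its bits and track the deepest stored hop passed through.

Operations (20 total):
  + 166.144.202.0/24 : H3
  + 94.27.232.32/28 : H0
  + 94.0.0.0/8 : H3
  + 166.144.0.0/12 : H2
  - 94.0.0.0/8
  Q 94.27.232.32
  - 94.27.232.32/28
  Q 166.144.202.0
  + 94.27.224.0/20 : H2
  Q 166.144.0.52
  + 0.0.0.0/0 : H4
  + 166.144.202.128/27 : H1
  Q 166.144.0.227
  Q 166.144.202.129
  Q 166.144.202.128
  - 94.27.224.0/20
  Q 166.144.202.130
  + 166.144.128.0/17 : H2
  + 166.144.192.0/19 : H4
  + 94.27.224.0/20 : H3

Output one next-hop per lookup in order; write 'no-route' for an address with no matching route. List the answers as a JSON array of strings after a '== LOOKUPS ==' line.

Apply in order:
  add 166.144.202.0/24 -> H3 at depth 24
  add 94.27.232.32/28 -> H0 at depth 28
  add 94.0.0.0/8 -> H3 at depth 8
  add 166.144.0.0/12 -> H2 at depth 12
  del 94.0.0.0/8 (clear depth 8)
  lookup 94.27.232.32: bits 0101111000011011111010000010 walk d0:-→d1:-→d2:-→d3:-→d4:-→d5:-→d6:-→d7:-→d8:-→d9:-→d10:-→d11:-→d12:-→d13:-→d14:-→d15:-→d16:-→d17:-→d18:-→d19:-→d20:-→d21:-→d22:-→d23:-→d24:-→d25:-→d26:-→d27:-→d28:H0 -> H0
  del 94.27.232.32/28 (clear depth 28)
  lookup 166.144.202.0: bits 101001101001000011001010 walk d0:-→d1:-→d2:-→d3:-→d4:-→d5:-→d6:-→d7:-→d8:-→d9:-→d10:-→d11:-→d12:H2→d13:-→d14:-→d15:-→d16:-→d17:-→d18:-→d19:-→d20:-→d21:-→d22:-→d23:-→d24:H3 -> H3
  add 94.27.224.0/20 -> H2 at depth 20
  lookup 166.144.0.52: bits 1010011010010000 walk d0:-→d1:-→d2:-→d3:-→d4:-→d5:-→d6:-→d7:-→d8:-→d9:-→d10:-→d11:-→d12:H2→d13:-→d14:-→d15:-→d16:- -> H2
  add 0.0.0.0/0 -> H4 at depth 0
  add 166.144.202.128/27 -> H1 at depth 27
  lookup 166.144.0.227: bits 1010011010010000 walk d0:H4→d1:-→d2:-→d3:-→d4:-→d5:-→d6:-→d7:-→d8:-→d9:-→d10:-→d11:-→d12:H2→d13:-→d14:-→d15:-→d16:- -> H2
  lookup 166.144.202.129: bits 101001101001000011001010100 walk d0:H4→d1:-→d2:-→d3:-→d4:-→d5:-→d6:-→d7:-→d8:-→d9:-→d10:-→d11:-→d12:H2→d13:-→d14:-→d15:-→d16:-→d17:-→d18:-→d19:-→d20:-→d21:-→d22:-→d23:-→d24:H3→d25:-→d26:-→d27:H1 -> H1
  lookup 166.144.202.128: bits 101001101001000011001010100 walk d0:H4→d1:-→d2:-→d3:-→d4:-→d5:-→d6:-→d7:-→d8:-→d9:-→d10:-→d11:-→d12:H2→d13:-→d14:-→d15:-→d16:-→d17:-→d18:-→d19:-→d20:-→d21:-→d22:-→d23:-→d24:H3→d25:-→d26:-→d27:H1 -> H1
  del 94.27.224.0/20 (clear depth 20)
  lookup 166.144.202.130: bits 101001101001000011001010100 walk d0:H4→d1:-→d2:-→d3:-→d4:-→d5:-→d6:-→d7:-→d8:-→d9:-→d10:-→d11:-→d12:H2→d13:-→d14:-→d15:-→d16:-→d17:-→d18:-→d19:-→d20:-→d21:-→d22:-→d23:-→d24:H3→d25:-→d26:-→d27:H1 -> H1
  add 166.144.128.0/17 -> H2 at depth 17
  add 166.144.192.0/19 -> H4 at depth 19
  add 94.27.224.0/20 -> H3 at depth 20

== LOOKUPS ==
["H0","H3","H2","H2","H1","H1","H1"]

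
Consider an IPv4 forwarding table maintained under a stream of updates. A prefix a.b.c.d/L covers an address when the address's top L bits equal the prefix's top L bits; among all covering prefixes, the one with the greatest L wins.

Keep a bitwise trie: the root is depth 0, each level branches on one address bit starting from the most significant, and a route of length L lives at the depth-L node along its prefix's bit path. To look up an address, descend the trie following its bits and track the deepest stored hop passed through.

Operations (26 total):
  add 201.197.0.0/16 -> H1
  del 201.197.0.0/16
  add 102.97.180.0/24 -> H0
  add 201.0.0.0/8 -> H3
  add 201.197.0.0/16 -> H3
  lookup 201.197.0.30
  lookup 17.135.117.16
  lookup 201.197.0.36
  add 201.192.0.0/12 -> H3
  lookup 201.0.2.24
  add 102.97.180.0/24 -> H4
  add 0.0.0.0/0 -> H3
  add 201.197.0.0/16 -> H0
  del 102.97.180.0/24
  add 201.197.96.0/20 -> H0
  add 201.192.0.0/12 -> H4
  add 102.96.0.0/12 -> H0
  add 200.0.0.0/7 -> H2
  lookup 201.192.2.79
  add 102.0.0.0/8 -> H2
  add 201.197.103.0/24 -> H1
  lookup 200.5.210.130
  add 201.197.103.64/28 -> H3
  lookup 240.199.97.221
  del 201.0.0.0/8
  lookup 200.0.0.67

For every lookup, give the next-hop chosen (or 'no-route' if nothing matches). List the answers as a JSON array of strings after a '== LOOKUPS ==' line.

Trace:
  + 201.197.0.0/16 (H1) depth=16
  - 201.197.0.0/16 clear@16
  + 102.97.180.0/24 (H0) depth=24
  + 201.0.0.0/8 (H3) depth=8
  + 201.197.0.0/16 (H3) depth=16
  ? 201.197.0.30  path d0:-→d1:-→d2:-→d3:-→d4:-→d5:-→d6:-→d7:-→d8:H3→d9:-→d10:-→d11:-→d12:-→d13:-→d14:-→d15:-→d16:H3  best=H3
  ? 17.135.117.16  path d0:-→d1:-  best=no-route
  ? 201.197.0.36  path d0:-→d1:-→d2:-→d3:-→d4:-→d5:-→d6:-→d7:-→d8:H3→d9:-→d10:-→d11:-→d12:-→d13:-→d14:-→d15:-→d16:H3  best=H3
  + 201.192.0.0/12 (H3) depth=12
  ? 201.0.2.24  path d0:-→d1:-→d2:-→d3:-→d4:-→d5:-→d6:-→d7:-→d8:H3  best=H3
  + 102.97.180.0/24 (H4) depth=24
  + 0.0.0.0/0 (H3) depth=0
  + 201.197.0.0/16 (H0) depth=16
  - 102.97.180.0/24 clear@24
  + 201.197.96.0/20 (H0) depth=20
  + 201.192.0.0/12 (H4) depth=12
  + 102.96.0.0/12 (H0) depth=12
  + 200.0.0.0/7 (H2) depth=7
  ? 201.192.2.79  path d0:H3→d1:-→d2:-→d3:-→d4:-→d5:-→d6:-→d7:H2→d8:H3→d9:-→d10:-→d11:-→d12:H4→d13:-  best=H4
  + 102.0.0.0/8 (H2) depth=8
  + 201.197.103.0/24 (H1) depth=24
  ? 200.5.210.130  path d0:H3→d1:-→d2:-→d3:-→d4:-→d5:-→d6:-→d7:H2  best=H2
  + 201.197.103.64/28 (H3) depth=28
  ? 240.199.97.221  path d0:H3→d1:-→d2:-  best=H3
  - 201.0.0.0/8 clear@8
  ? 200.0.0.67  path d0:H3→d1:-→d2:-→d3:-→d4:-→d5:-→d6:-→d7:H2  best=H2

== LOOKUPS ==
["H3","no-route","H3","H3","H4","H2","H3","H2"]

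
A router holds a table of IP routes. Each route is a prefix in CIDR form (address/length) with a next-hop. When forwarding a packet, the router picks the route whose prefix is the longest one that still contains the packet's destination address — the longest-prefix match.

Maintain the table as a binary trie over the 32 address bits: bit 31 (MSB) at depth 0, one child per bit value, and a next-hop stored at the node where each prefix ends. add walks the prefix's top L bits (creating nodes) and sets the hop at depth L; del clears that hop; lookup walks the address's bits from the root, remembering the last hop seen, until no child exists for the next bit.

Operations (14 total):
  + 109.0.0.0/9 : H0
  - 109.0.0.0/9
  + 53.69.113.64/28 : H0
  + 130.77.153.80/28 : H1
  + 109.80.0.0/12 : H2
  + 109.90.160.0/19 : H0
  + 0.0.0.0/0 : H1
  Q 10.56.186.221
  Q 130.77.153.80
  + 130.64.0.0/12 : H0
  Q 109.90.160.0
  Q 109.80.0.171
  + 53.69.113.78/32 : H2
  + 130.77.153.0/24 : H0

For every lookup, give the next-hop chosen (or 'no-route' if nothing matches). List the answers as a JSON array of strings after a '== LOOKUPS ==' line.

Process each operation:
  add 109.0.0.0/9 -> H0 at depth 9
  - 109.0.0.0/9 clear@9
  add 53.69.113.64/28 -> H0 at depth 28
  add 130.77.153.80/28 -> H1 at depth 28
  add 109.80.0.0/12 -> H2 at depth 12
  add 109.90.160.0/19 -> H0 at depth 19
  add 0.0.0.0/0 -> H1 at depth 0
  Q 10.56.186.221: descend 00 ; hops seen [H1] ; pick H1
  Q 130.77.153.80: descend 1000001001001101100110010101 ; hops seen [H1,H1] ; pick H1
  add 130.64.0.0/12 -> H0 at depth 12
  Q 109.90.160.0: descend 0110110101011010101 ; hops seen [H1,H2,H0] ; pick H0
  Q 109.80.0.171: descend 011011010101 ; hops seen [H1,H2] ; pick H2
  add 53.69.113.78/32 -> H2 at depth 32
  add 130.77.153.0/24 -> H0 at depth 24

== LOOKUPS ==
["H1","H1","H0","H2"]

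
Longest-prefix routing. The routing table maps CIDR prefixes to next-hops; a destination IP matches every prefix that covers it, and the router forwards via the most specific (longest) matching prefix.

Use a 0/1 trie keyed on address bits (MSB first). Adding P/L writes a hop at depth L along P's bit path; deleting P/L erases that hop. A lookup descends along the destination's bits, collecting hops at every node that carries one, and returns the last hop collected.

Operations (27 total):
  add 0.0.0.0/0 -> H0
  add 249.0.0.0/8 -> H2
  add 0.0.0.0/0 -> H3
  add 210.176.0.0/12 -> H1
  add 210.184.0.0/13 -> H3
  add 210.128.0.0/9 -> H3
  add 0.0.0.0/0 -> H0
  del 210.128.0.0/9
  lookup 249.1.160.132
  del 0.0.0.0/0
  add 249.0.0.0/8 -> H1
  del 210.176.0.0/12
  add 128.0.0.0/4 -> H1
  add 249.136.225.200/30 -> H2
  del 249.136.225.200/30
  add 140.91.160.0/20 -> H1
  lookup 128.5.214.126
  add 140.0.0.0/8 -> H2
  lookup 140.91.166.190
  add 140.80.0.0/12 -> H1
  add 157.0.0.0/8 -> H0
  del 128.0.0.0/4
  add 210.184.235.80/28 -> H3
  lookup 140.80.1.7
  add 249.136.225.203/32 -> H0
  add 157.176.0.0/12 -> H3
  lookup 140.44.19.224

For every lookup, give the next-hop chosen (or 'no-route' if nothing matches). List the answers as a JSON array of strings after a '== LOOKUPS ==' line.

Process each operation:
  add 0.0.0.0/0 -> H0 at depth 0
  add 249.0.0.0/8 -> H2 at depth 8
  add 0.0.0.0/0 -> H3 at depth 0
  add 210.176.0.0/12 -> H1 at depth 12
  add 210.184.0.0/13 -> H3 at depth 13
  add 210.128.0.0/9 -> H3 at depth 9
  add 0.0.0.0/0 -> H0 at depth 0
  del 210.128.0.0/9 (clear depth 9)
  ? 249.1.160.132  path d0:H0→d1:-→d2:-→d3:-→d4:-→d5:-→d6:-→d7:-→d8:H2  best=H2
  del 0.0.0.0/0 (clear depth 0)
  add 249.0.0.0/8 -> H1 at depth 8
  del 210.176.0.0/12 (clear depth 12)
  add 128.0.0.0/4 -> H1 at depth 4
  add 249.136.225.200/30 -> H2 at depth 30
  del 249.136.225.200/30 (clear depth 30)
  add 140.91.160.0/20 -> H1 at depth 20
  ? 128.5.214.126  path d0:-→d1:-→d2:-→d3:-→d4:H1  best=H1
  add 140.0.0.0/8 -> H2 at depth 8
  ? 140.91.166.190  path d0:-→d1:-→d2:-→d3:-→d4:H1→d5:-→d6:-→d7:-→d8:H2→d9:-→d10:-→d11:-→d12:-→d13:-→d14:-→d15:-→d16:-→d17:-→d18:-→d19:-→d20:H1  best=H1
  add 140.80.0.0/12 -> H1 at depth 12
  add 157.0.0.0/8 -> H0 at depth 8
  del 128.0.0.0/4 (clear depth 4)
  add 210.184.235.80/28 -> H3 at depth 28
  ? 140.80.1.7  path d0:-→d1:-→d2:-→d3:-→d4:-→d5:-→d6:-→d7:-→d8:H2→d9:-→d10:-→d11:-→d12:H1  best=H1
  add 249.136.225.203/32 -> H0 at depth 32
  add 157.176.0.0/12 -> H3 at depth 12
  ? 140.44.19.224  path d0:-→d1:-→d2:-→d3:-→d4:-→d5:-→d6:-→d7:-→d8:H2→d9:-  best=H2

== LOOKUPS ==
["H2","H1","H1","H1","H2"]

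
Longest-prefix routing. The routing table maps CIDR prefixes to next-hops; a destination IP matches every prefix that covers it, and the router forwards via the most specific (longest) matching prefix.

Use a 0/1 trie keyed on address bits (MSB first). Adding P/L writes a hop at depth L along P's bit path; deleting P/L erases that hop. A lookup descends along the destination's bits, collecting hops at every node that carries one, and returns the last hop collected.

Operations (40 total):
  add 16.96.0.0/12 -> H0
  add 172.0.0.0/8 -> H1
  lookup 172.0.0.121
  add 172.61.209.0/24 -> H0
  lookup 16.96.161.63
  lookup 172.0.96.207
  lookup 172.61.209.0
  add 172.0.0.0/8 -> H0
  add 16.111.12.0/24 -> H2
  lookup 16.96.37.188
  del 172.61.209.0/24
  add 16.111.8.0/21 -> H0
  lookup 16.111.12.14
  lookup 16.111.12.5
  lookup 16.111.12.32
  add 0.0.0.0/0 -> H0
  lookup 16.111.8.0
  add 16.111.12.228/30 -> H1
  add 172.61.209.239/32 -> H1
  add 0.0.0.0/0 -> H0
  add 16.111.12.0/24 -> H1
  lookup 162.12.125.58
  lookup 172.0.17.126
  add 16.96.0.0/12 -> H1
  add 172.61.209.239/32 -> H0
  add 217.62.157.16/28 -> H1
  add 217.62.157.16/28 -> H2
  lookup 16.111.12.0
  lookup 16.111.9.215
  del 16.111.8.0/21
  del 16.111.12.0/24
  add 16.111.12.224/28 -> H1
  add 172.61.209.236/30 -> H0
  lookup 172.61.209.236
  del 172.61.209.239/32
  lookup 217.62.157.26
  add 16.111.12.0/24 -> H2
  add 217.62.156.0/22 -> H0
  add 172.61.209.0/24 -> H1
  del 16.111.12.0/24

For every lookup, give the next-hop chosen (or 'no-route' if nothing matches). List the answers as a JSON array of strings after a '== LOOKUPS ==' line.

Apply in order:
  add 16.96.0.0/12 -> H0 at depth 12
  add 172.0.0.0/8 -> H1 at depth 8
  Q 172.0.0.121: descend 10101100 ; hops seen [H1] ; pick H1
  add 172.61.209.0/24 -> H0 at depth 24
  Q 16.96.161.63: descend 000100000110 ; hops seen [H0] ; pick H0
  Q 172.0.96.207: descend 1010110000 ; hops seen [H1] ; pick H1
  Q 172.61.209.0: descend 101011000011110111010001 ; hops seen [H1,H0] ; pick H0
  add 172.0.0.0/8 -> H0 at depth 8
  add 16.111.12.0/24 -> H2 at depth 24
  Q 16.96.37.188: descend 000100000110 ; hops seen [H0] ; pick H0
  del 172.61.209.0/24 (clear depth 24)
  add 16.111.8.0/21 -> H0 at depth 21
  Q 16.111.12.14: descend 000100000110111100001100 ; hops seen [H0,H0,H2] ; pick H2
  Q 16.111.12.5: descend 000100000110111100001100 ; hops seen [H0,H0,H2] ; pick H2
  Q 16.111.12.32: descend 000100000110111100001100 ; hops seen [H0,H0,H2] ; pick H2
  add 0.0.0.0/0 -> H0 at depth 0
  Q 16.111.8.0: descend 000100000110111100001 ; hops seen [H0,H0,H0] ; pick H0
  add 16.111.12.228/30 -> H1 at depth 30
  add 172.61.209.239/32 -> H1 at depth 32
  add 0.0.0.0/0 -> H0 at depth 0
  add 16.111.12.0/24 -> H1 at depth 24
  Q 162.12.125.58: descend 1010 ; hops seen [H0] ; pick H0
  Q 172.0.17.126: descend 1010110000 ; hops seen [H0,H0] ; pick H0
  add 16.96.0.0/12 -> H1 at depth 12
  add 172.61.209.239/32 -> H0 at depth 32
  add 217.62.157.16/28 -> H1 at depth 28
  add 217.62.157.16/28 -> H2 at depth 28
  Q 16.111.12.0: descend 000100000110111100001100 ; hops seen [H0,H1,H0,H1] ; pick H1
  Q 16.111.9.215: descend 000100000110111100001 ; hops seen [H0,H1,H0] ; pick H0
  del 16.111.8.0/21 (clear depth 21)
  del 16.111.12.0/24 (clear depth 24)
  add 16.111.12.224/28 -> H1 at depth 28
  add 172.61.209.236/30 -> H0 at depth 30
  Q 172.61.209.236: descend 101011000011110111010001111011 ; hops seen [H0,H0,H0] ; pick H0
  del 172.61.209.239/32 (clear depth 32)
  Q 217.62.157.26: descend 1101100100111110100111010001 ; hops seen [H0,H2] ; pick H2
  add 16.111.12.0/24 -> H2 at depth 24
  add 217.62.156.0/22 -> H0 at depth 22
  add 172.61.209.0/24 -> H1 at depth 24
  del 16.111.12.0/24 (clear depth 24)

== LOOKUPS ==
["H1","H0","H1","H0","H0","H2","H2","H2","H0","H0","H0","H1","H0","H0","H2"]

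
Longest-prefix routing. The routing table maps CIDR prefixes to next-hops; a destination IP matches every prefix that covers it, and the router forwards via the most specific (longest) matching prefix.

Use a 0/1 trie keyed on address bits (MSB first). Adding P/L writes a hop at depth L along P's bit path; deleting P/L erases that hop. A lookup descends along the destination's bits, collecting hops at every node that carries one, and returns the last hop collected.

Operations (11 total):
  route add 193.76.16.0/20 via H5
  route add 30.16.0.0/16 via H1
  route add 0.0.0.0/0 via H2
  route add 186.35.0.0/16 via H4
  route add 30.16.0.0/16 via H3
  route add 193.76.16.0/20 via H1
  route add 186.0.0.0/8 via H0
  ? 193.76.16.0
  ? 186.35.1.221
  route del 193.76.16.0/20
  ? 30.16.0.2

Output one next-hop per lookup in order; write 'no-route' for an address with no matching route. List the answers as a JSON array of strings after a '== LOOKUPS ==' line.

Trace:
  add 193.76.16.0/20 -> H5 at depth 20
  add 30.16.0.0/16 -> H1 at depth 16
  add 0.0.0.0/0 -> H2 at depth 0
  add 186.35.0.0/16 -> H4 at depth 16
  add 30.16.0.0/16 -> H3 at depth 16
  add 193.76.16.0/20 -> H1 at depth 20
  add 186.0.0.0/8 -> H0 at depth 8
  Q 193.76.16.0: descend 11000001010011000001 ; hops seen [H2,H1] ; pick H1
  Q 186.35.1.221: descend 1011101000100011 ; hops seen [H2,H0,H4] ; pick H4
  del 193.76.16.0/20 (clear depth 20)
  Q 30.16.0.2: descend 0001111000010000 ; hops seen [H2,H3] ; pick H3

== LOOKUPS ==
["H1","H4","H3"]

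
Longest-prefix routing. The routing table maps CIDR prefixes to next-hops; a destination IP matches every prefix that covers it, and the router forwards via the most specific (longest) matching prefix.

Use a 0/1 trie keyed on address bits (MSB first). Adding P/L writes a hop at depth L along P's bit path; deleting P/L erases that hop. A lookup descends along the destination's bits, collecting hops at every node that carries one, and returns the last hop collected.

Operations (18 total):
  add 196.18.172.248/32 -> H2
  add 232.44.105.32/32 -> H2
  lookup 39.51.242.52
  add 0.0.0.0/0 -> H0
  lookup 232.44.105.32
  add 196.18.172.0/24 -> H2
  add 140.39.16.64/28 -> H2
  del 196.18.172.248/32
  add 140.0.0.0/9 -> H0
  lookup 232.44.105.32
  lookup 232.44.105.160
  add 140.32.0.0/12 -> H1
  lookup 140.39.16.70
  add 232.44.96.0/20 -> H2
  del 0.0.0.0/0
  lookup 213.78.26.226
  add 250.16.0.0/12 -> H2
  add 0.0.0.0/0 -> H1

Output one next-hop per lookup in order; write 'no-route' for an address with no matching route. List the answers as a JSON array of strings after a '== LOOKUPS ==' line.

Trace:
  + 196.18.172.248/32 (H2) depth=32
  + 232.44.105.32/32 (H2) depth=32
  ? 39.51.242.52  path d0:-  best=no-route
  + 0.0.0.0/0 (H0) depth=0
  ? 232.44.105.32  path d0:H0→d1:-→d2:-→d3:-→d4:-→d5:-→d6:-→d7:-→d8:-→d9:-→d10:-→d11:-→d12:-→d13:-→d14:-→d15:-→d16:-→d17:-→d18:-→d19:-→d20:-→d21:-→d22:-→d23:-→d24:-→d25:-→d26:-→d27:-→d28:-→d29:-→d30:-→d31:-→d32:H2  best=H2
  + 196.18.172.0/24 (H2) depth=24
  + 140.39.16.64/28 (H2) depth=28
  - 196.18.172.248/32 clear@32
  + 140.0.0.0/9 (H0) depth=9
  ? 232.44.105.32  path d0:H0→d1:-→d2:-→d3:-→d4:-→d5:-→d6:-→d7:-→d8:-→d9:-→d10:-→d11:-→d12:-→d13:-→d14:-→d15:-→d16:-→d17:-→d18:-→d19:-→d20:-→d21:-→d22:-→d23:-→d24:-→d25:-→d26:-→d27:-→d28:-→d29:-→d30:-→d31:-→d32:H2  best=H2
  ? 232.44.105.160  path d0:H0→d1:-→d2:-→d3:-→d4:-→d5:-→d6:-→d7:-→d8:-→d9:-→d10:-→d11:-→d12:-→d13:-→d14:-→d15:-→d16:-→d17:-→d18:-→d19:-→d20:-→d21:-→d22:-→d23:-→d24:-  best=H0
  + 140.32.0.0/12 (H1) depth=12
  ? 140.39.16.70  path d0:H0→d1:-→d2:-→d3:-→d4:-→d5:-→d6:-→d7:-→d8:-→d9:H0→d10:-→d11:-→d12:H1→d13:-→d14:-→d15:-→d16:-→d17:-→d18:-→d19:-→d20:-→d21:-→d22:-→d23:-→d24:-→d25:-→d26:-→d27:-→d28:H2  best=H2
  + 232.44.96.0/20 (H2) depth=20
  - 0.0.0.0/0 clear@0
  ? 213.78.26.226  path d0:-→d1:-→d2:-→d3:-  best=no-route
  + 250.16.0.0/12 (H2) depth=12
  + 0.0.0.0/0 (H1) depth=0

== LOOKUPS ==
["no-route","H2","H2","H0","H2","no-route"]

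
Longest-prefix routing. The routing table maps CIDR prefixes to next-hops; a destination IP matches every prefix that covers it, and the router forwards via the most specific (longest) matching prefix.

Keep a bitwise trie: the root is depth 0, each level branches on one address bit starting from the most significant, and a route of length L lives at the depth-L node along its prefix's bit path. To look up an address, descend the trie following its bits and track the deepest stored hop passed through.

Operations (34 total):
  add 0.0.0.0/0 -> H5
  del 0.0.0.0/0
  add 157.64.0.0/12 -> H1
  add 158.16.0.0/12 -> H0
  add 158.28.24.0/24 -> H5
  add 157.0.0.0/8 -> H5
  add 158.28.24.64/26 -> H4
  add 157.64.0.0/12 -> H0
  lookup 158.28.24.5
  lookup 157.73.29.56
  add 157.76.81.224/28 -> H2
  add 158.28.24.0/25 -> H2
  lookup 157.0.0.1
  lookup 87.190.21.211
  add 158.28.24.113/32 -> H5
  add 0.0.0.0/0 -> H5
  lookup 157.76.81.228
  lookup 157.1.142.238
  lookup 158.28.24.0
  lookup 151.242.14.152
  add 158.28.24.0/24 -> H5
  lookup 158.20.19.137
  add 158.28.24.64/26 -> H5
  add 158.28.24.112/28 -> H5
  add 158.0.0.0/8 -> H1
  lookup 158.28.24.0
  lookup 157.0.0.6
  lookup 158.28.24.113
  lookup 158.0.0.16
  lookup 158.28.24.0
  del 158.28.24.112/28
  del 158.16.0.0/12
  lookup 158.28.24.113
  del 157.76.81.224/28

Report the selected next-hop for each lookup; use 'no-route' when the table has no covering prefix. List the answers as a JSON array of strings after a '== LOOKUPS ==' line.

Apply in order:
  add 0.0.0.0/0 -> H5 at depth 0
  del 0.0.0.0/0 (clear depth 0)
  add 157.64.0.0/12 -> H1 at depth 12
  add 158.16.0.0/12 -> H0 at depth 12
  add 158.28.24.0/24 -> H5 at depth 24
  add 157.0.0.0/8 -> H5 at depth 8
  add 158.28.24.64/26 -> H4 at depth 26
  add 157.64.0.0/12 -> H0 at depth 12
  lookup 158.28.24.5: bits 1001111000011100000110000 walk d0:-→d1:-→d2:-→d3:-→d4:-→d5:-→d6:-→d7:-→d8:-→d9:-→d10:-→d11:-→d12:H0→d13:-→d14:-→d15:-→d16:-→d17:-→d18:-→d19:-→d20:-→d21:-→d22:-→d23:-→d24:H5→d25:- -> H5
  lookup 157.73.29.56: bits 100111010100 walk d0:-→d1:-→d2:-→d3:-→d4:-→d5:-→d6:-→d7:-→d8:H5→d9:-→d10:-→d11:-→d12:H0 -> H0
  add 157.76.81.224/28 -> H2 at depth 28
  add 158.28.24.0/25 -> H2 at depth 25
  lookup 157.0.0.1: bits 100111010 walk d0:-→d1:-→d2:-→d3:-→d4:-→d5:-→d6:-→d7:-→d8:H5→d9:- -> H5
  lookup 87.190.21.211: bits ε walk d0:- -> no-route
  add 158.28.24.113/32 -> H5 at depth 32
  add 0.0.0.0/0 -> H5 at depth 0
  lookup 157.76.81.228: bits 1001110101001100010100011110 walk d0:H5→d1:-→d2:-→d3:-→d4:-→d5:-→d6:-→d7:-→d8:H5→d9:-→d10:-→d11:-→d12:H0→d13:-→d14:-→d15:-→d16:-→d17:-→d18:-→d19:-→d20:-→d21:-→d22:-→d23:-→d24:-→d25:-→d26:-→d27:-→d28:H2 -> H2
  lookup 157.1.142.238: bits 100111010 walk d0:H5→d1:-→d2:-→d3:-→d4:-→d5:-→d6:-→d7:-→d8:H5→d9:- -> H5
  lookup 158.28.24.0: bits 1001111000011100000110000 walk d0:H5→d1:-→d2:-→d3:-→d4:-→d5:-→d6:-→d7:-→d8:-→d9:-→d10:-→d11:-→d12:H0→d13:-→d14:-→d15:-→d16:-→d17:-→d18:-→d19:-→d20:-→d21:-→d22:-→d23:-→d24:H5→d25:H2 -> H2
  lookup 151.242.14.152: bits 1001 walk d0:H5→d1:-→d2:-→d3:-→d4:- -> H5
  add 158.28.24.0/24 -> H5 at depth 24
  lookup 158.20.19.137: bits 100111100001 walk d0:H5→d1:-→d2:-→d3:-→d4:-→d5:-→d6:-→d7:-→d8:-→d9:-→d10:-→d11:-→d12:H0 -> H0
  add 158.28.24.64/26 -> H5 at depth 26
  add 158.28.24.112/28 -> H5 at depth 28
  add 158.0.0.0/8 -> H1 at depth 8
  lookup 158.28.24.0: bits 1001111000011100000110000 walk d0:H5→d1:-→d2:-→d3:-→d4:-→d5:-→d6:-→d7:-→d8:H1→d9:-→d10:-→d11:-→d12:H0→d13:-→d14:-→d15:-→d16:-→d17:-→d18:-→d19:-→d20:-→d21:-→d22:-→d23:-→d24:H5→d25:H2 -> H2
  lookup 157.0.0.6: bits 100111010 walk d0:H5→d1:-→d2:-→d3:-→d4:-→d5:-→d6:-→d7:-→d8:H5→d9:- -> H5
  lookup 158.28.24.113: bits 10011110000111000001100001110001 walk d0:H5→d1:-→d2:-→d3:-→d4:-→d5:-→d6:-→d7:-→d8:H1→d9:-→d10:-→d11:-→d12:H0→d13:-→d14:-→d15:-→d16:-→d17:-→d18:-→d19:-→d20:-→d21:-→d22:-→d23:-→d24:H5→d25:H2→d26:H5→d27:-→d28:H5→d29:-→d30:-→d31:-→d32:H5 -> H5
  lookup 158.0.0.16: bits 10011110000 walk d0:H5→d1:-→d2:-→d3:-→d4:-→d5:-→d6:-→d7:-→d8:H1→d9:-→d10:-→d11:- -> H1
  lookup 158.28.24.0: bits 1001111000011100000110000 walk d0:H5→d1:-→d2:-→d3:-→d4:-→d5:-→d6:-→d7:-→d8:H1→d9:-→d10:-→d11:-→d12:H0→d13:-→d14:-→d15:-→d16:-→d17:-→d18:-→d19:-→d20:-→d21:-→d22:-→d23:-→d24:H5→d25:H2 -> H2
  del 158.28.24.112/28 (clear depth 28)
  del 158.16.0.0/12 (clear depth 12)
  lookup 158.28.24.113: bits 10011110000111000001100001110001 walk d0:H5→d1:-→d2:-→d3:-→d4:-→d5:-→d6:-→d7:-→d8:H1→d9:-→d10:-→d11:-→d12:-→d13:-→d14:-→d15:-→d16:-→d17:-→d18:-→d19:-→d20:-→d21:-→d22:-→d23:-→d24:H5→d25:H2→d26:H5→d27:-→d28:-→d29:-→d30:-→d31:-→d32:H5 -> H5
  del 157.76.81.224/28 (clear depth 28)

== LOOKUPS ==
["H5","H0","H5","no-route","H2","H5","H2","H5","H0","H2","H5","H5","H1","H2","H5"]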